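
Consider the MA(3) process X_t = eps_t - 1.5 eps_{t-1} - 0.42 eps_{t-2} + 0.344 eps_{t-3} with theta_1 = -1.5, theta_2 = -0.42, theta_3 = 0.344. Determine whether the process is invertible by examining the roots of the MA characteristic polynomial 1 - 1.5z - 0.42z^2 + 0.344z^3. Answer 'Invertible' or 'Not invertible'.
\text{Not invertible}

The MA(q) characteristic polynomial is P(z) = 1 - 1.5z - 0.42z^2 + 0.344z^3.
Invertibility requires all roots to lie outside the unit circle, i.e. |z| > 1 for every root.
Degree 3: look for a simple real root z0 first, then factor out (1 - z/z0) and solve the remaining quadratic.
Testing z0 = 2.5: P(2.5) = 1 + (-1.5)(2.5) + (-0.42)(2.5)^2 + (0.344)(2.5)^3
  = 1 + (-3.75) + (-2.625) + (5.375) = 0.  So z_0 = 2.5 is a root, |z_0| = 2.5.
Divide out the factor (1 - 0.4 z) = (1 - z/z0) (since 1/z0 = 0.4):
  P(z) = (1 - 0.4 z)(1 + (-1.1) z + (-0.86) z^2)
  [check: z-coef -1.1 - (0.4) = -1.5; z^2-coef -0.86 - (0.4)(-1.1) = -0.42; z^3-coef -(0.4)(-0.86) = 0.344.]
Remaining roots from the quadratic factor 1 + (-1.1) z + (-0.86) z^2:
  Set 1 + (-1.1) z + (-0.86) z^2 = 0, i.e. a z^2 + b z + c = 0 with a = -0.86, b = -1.1, c = 1.
  Discriminant D = b^2 - 4ac = (-1.1)^2 - 4*(-0.86)*1 = 1.21 - (-3.44) = 4.65.
  D >= 0, so the roots are real: z = (-b +/- sqrt(D)) / (2a) = (1.1 +/- 2.156386) / (-1.72).
    z_1 = (1.1 + 2.156386) / (-1.72) = -1.8932,   |z_1| = 1.8932.
    z_2 = (1.1 - 2.156386) / (-1.72) = 0.6142,   |z_2| = 0.6142.
Moduli of all roots: 2.5000, 1.8932, 0.6142.
All moduli strictly greater than 1? No.
Verdict: Not invertible.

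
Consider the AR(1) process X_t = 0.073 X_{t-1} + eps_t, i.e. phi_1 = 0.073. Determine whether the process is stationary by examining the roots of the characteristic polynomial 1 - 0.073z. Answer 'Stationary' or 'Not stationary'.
\text{Stationary}

The AR(p) characteristic polynomial is P(z) = 1 - 0.073z.
Stationarity requires all roots to lie outside the unit circle, i.e. |z| > 1 for every root.
This is linear in z: 1 + (-0.073) z = 0  =>  z = -1/(-0.073) = 13.69863,  |z| = 13.69863.
Moduli of all roots: 13.6986.
All moduli strictly greater than 1? Yes.
Verdict: Stationary.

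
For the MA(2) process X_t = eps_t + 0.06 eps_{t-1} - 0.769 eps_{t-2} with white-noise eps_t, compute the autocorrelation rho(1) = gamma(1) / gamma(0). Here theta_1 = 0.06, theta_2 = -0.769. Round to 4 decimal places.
\rho(1) = 0.0087

For an MA(q) process with theta_0 = 1, the autocovariance is
  gamma(k) = sigma^2 * sum_{i=0..q-k} theta_i * theta_{i+k},
and rho(k) = gamma(k) / gamma(0). Sigma^2 cancels.
  numerator   = (1)*(0.06) + (0.06)*(-0.769) = 0.01386.
  denominator = (1)^2 + (0.06)^2 + (-0.769)^2 = 1.594961.
  rho(1) = 0.01386 / 1.594961 = 0.0087.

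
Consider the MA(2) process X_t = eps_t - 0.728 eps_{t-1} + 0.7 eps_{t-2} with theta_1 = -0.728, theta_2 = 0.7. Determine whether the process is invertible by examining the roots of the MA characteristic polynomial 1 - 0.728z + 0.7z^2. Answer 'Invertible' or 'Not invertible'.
\text{Invertible}

The MA(q) characteristic polynomial is P(z) = 1 - 0.728z + 0.7z^2.
Invertibility requires all roots to lie outside the unit circle, i.e. |z| > 1 for every root.
Set 1 + (-0.728) z + (0.7) z^2 = 0, i.e. a z^2 + b z + c = 0 with a = 0.7, b = -0.728, c = 1.
Discriminant D = b^2 - 4ac = (-0.728)^2 - 4*(0.7)*1 = 0.529984 - (2.8) = -2.270016.
D < 0, so the roots are the complex-conjugate pair z = (-b +/- i sqrt(-D)) / (2a) = 0.52 +/- 1.0762i.
For a conjugate pair |z|^2 = z * conj(z) = (product of roots) = c/a = 1/(0.7) = 1.428571, so |z| = sqrt(1.428571) = 1.1952 for both roots.
Moduli of all roots: 1.1952, 1.1952.
All moduli strictly greater than 1? Yes.
Verdict: Invertible.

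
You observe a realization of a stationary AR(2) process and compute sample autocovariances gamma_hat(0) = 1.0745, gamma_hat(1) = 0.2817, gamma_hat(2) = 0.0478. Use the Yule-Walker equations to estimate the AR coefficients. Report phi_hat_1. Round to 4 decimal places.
\hat\phi_{1} = 0.2690

The Yule-Walker equations for an AR(p) process read, in matrix form,
  Gamma_p phi = r_p,   with   (Gamma_p)_{ij} = gamma(|i - j|),
                       (r_p)_i = gamma(i),   i,j = 1..p.
Substitute the sample gammas (Toeplitz matrix and right-hand side of size 2):
  Gamma_p = [[1.0745, 0.2817], [0.2817, 1.0745]]
  r_p     = [0.2817, 0.0478]
Written out:
  1.0745 phi_1 + 0.2817 phi_2 = 0.2817
  0.2817 phi_1 + 1.0745 phi_2 = 0.0478
Solve by Cramer's rule:
  det = gamma(0)^2 - gamma(1)^2 = (1.0745)^2 - (0.2817)^2 = 1.15455025 - 0.07935489 = 1.07519536
  phi_hat_1 = [gamma(1) gamma(0) - gamma(1) gamma(2)] / det = [(0.2817)(1.0745) - (0.2817)(0.0478)] / 1.07519536 = 0.28922139 / 1.07519536 = 0.269
  phi_hat_2 = [gamma(0) gamma(2) - gamma(1)^2] / det = [(1.0745)(0.0478) - (0.2817)^2] / 1.07519536 = -0.02799379 / 1.07519536 = -0.026
So phi_hat = [0.2690, -0.0260].
Therefore phi_hat_1 = 0.2690.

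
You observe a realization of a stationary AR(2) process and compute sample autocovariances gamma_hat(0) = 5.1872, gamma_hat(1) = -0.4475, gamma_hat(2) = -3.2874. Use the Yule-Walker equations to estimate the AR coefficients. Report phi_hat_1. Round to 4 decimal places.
\hat\phi_{1} = -0.1420

The Yule-Walker equations for an AR(p) process read, in matrix form,
  Gamma_p phi = r_p,   with   (Gamma_p)_{ij} = gamma(|i - j|),
                       (r_p)_i = gamma(i),   i,j = 1..p.
Substitute the sample gammas (Toeplitz matrix and right-hand side of size 2):
  Gamma_p = [[5.1872, -0.4475], [-0.4475, 5.1872]]
  r_p     = [-0.4475, -3.2874]
Written out:
  5.1872 phi_1 - 0.4475 phi_2 = -0.4475
  -0.4475 phi_1 + 5.1872 phi_2 = -3.2874
Solve by Cramer's rule:
  det = gamma(0)^2 - gamma(1)^2 = (5.1872)^2 - (-0.4475)^2 = 26.90704384 - 0.20025625 = 26.70678759
  phi_hat_1 = [gamma(1) gamma(0) - gamma(1) gamma(2)] / det = [(-0.4475)(5.1872) - (-0.4475)(-3.2874)] / 26.70678759 = -3.7923835 / 26.70678759 = -0.142
  phi_hat_2 = [gamma(0) gamma(2) - gamma(1)^2] / det = [(5.1872)(-3.2874) - (-0.4475)^2] / 26.70678759 = -17.25265753 / 26.70678759 = -0.646
So phi_hat = [-0.1420, -0.6460].
Therefore phi_hat_1 = -0.1420.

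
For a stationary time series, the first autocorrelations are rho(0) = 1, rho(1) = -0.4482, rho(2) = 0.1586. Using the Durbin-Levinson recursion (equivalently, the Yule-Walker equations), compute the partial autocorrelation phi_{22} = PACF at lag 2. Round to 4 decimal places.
\phi_{22} = -0.0529

The PACF at lag k is phi_{kk}, the last component of the solution
to the Yule-Walker system G_k phi = r_k where
  (G_k)_{ij} = rho(|i - j|), (r_k)_i = rho(i), i,j = 1..k.
Equivalently, Durbin-Levinson gives phi_{kk} iteratively:
  phi_{11} = rho(1)
  phi_{kk} = [rho(k) - sum_{j=1..k-1} phi_{k-1,j} rho(k-j)]
            / [1 - sum_{j=1..k-1} phi_{k-1,j} rho(j)],
  phi_{k,j} = phi_{k-1,j} - phi_{kk} phi_{k-1,k-j},  j = 1..k-1.
Step k = 1:
  phi_11 = rho(1) = -0.4482.
Step k = 2:
  phi_22 = [rho(2) - phi_11 rho(1)] / [1 - phi_11 rho(1)] = [0.1586 - (-0.4482)(-0.4482)] / [1 - (-0.4482)(-0.4482)]
         = -0.04228324 / 0.79911676 = -0.0529.
Therefore phi_{22} = -0.0529.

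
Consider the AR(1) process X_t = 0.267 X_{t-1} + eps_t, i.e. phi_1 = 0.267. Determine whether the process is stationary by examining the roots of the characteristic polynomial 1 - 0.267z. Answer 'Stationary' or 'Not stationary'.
\text{Stationary}

The AR(p) characteristic polynomial is P(z) = 1 - 0.267z.
Stationarity requires all roots to lie outside the unit circle, i.e. |z| > 1 for every root.
This is linear in z: 1 + (-0.267) z = 0  =>  z = -1/(-0.267) = 3.745318,  |z| = 3.745318.
Moduli of all roots: 3.7453.
All moduli strictly greater than 1? Yes.
Verdict: Stationary.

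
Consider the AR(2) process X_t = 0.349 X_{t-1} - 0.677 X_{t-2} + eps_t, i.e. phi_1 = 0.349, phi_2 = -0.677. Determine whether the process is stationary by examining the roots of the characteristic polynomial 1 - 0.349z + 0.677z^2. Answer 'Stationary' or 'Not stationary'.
\text{Stationary}

The AR(p) characteristic polynomial is P(z) = 1 - 0.349z + 0.677z^2.
Stationarity requires all roots to lie outside the unit circle, i.e. |z| > 1 for every root.
Set 1 + (-0.349) z + (0.677) z^2 = 0, i.e. a z^2 + b z + c = 0 with a = 0.677, b = -0.349, c = 1.
Discriminant D = b^2 - 4ac = (-0.349)^2 - 4*(0.677)*1 = 0.121801 - (2.708) = -2.586199.
D < 0, so the roots are the complex-conjugate pair z = (-b +/- i sqrt(-D)) / (2a) = 0.2578 +/- 1.1877i.
For a conjugate pair |z|^2 = z * conj(z) = (product of roots) = c/a = 1/(0.677) = 1.477105, so |z| = sqrt(1.477105) = 1.2154 for both roots.
Moduli of all roots: 1.2154, 1.2154.
All moduli strictly greater than 1? Yes.
Verdict: Stationary.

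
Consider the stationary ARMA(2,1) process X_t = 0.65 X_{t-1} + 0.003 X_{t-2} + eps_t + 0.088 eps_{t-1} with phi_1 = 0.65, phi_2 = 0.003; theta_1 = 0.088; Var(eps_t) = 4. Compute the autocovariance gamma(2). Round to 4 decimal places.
\gamma(2) = 3.5623

Multiply the model equation by X_{t-k} and take expectations. With theta_0 = psi_0 = 1 and psi_j the MA(infinity) weights, this gives
  gamma(k) - sum_i phi_i gamma(k-i) = c_k,
  c_k = sigma^2 * sum_{j=k..q} theta_j psi_{j-k}   (c_k = 0 for k > q),
using gamma(-m) = gamma(m).
psi-weights needed (psi_j = theta_j + sum_i phi_i psi_{j-i}):
  psi_1 = theta_1 + phi_1 = 0.088 + (0.65) = 0.738
Right-hand sides:
  c_0 = sigma^2 (1 + theta_1 psi_1) = 4 * (1 + (0.088)(0.738)) = 4 * 1.064944 = 4.259776
  c_1 = sigma^2 theta_1 = 4 * (0.088) = 0.352
  c_2 = 0
Equations for k = 0, 1, 2 (AR order 2, c_2 = 0):
  (E0) gamma(0) = phi_1 gamma(1) + phi_2 gamma(2) + c_0
  (E1) gamma(1) = phi_1 gamma(0) + phi_2 gamma(1) + c_1
  (E2) gamma(2) = phi_1 gamma(1) + phi_2 gamma(0)
From (E1): gamma(1) = A gamma(0) + B with
  A = phi_1 / (1 - phi_2) = 0.65 / 0.997 = 0.651956,   B = c_1 / (1 - phi_2) = 0.352 / 0.997 = 0.353059.
Insert (E2) into (E0): gamma(0) (1 - phi_2^2) = phi_1 (1 + phi_2) gamma(1) + c_0.
  phi_1 (1 + phi_2) = (0.65)(1.003) = 0.65195,   1 - phi_2^2 = 0.999991.
Replace gamma(1) by A gamma(0) + B and collect gamma(0):
  gamma(0) [0.999991 - (0.65195)(0.651956)] = (0.65195)(0.353059) + 4.259776
  gamma(0) * 0.574948 = 4.489953
  gamma(0) = 4.489953 / 0.574948 = 7.809315.
  gamma(1) = A gamma(0) + B = (0.651956)(7.809315) + (0.353059) = 5.444388.
  gamma(2) = phi_1 gamma(1) + phi_2 gamma(0) = (0.65)(5.444388) + (0.003)(7.809315) = 3.56228.
Therefore gamma(2) = 3.5623 (to 4 decimal places).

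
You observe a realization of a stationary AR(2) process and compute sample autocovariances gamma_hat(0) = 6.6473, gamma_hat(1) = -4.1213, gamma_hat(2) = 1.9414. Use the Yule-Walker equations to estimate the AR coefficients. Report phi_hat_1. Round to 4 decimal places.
\hat\phi_{1} = -0.7130

The Yule-Walker equations for an AR(p) process read, in matrix form,
  Gamma_p phi = r_p,   with   (Gamma_p)_{ij} = gamma(|i - j|),
                       (r_p)_i = gamma(i),   i,j = 1..p.
Substitute the sample gammas (Toeplitz matrix and right-hand side of size 2):
  Gamma_p = [[6.6473, -4.1213], [-4.1213, 6.6473]]
  r_p     = [-4.1213, 1.9414]
Written out:
  6.6473 phi_1 - 4.1213 phi_2 = -4.1213
  -4.1213 phi_1 + 6.6473 phi_2 = 1.9414
Solve by Cramer's rule:
  det = gamma(0)^2 - gamma(1)^2 = (6.6473)^2 - (-4.1213)^2 = 44.18659729 - 16.98511369 = 27.2014836
  phi_hat_1 = [gamma(1) gamma(0) - gamma(1) gamma(2)] / det = [(-4.1213)(6.6473) - (-4.1213)(1.9414)] / 27.2014836 = -19.39442567 / 27.2014836 = -0.713
  phi_hat_2 = [gamma(0) gamma(2) - gamma(1)^2] / det = [(6.6473)(1.9414) - (-4.1213)^2] / 27.2014836 = -4.08004547 / 27.2014836 = -0.15
So phi_hat = [-0.7130, -0.1500].
Therefore phi_hat_1 = -0.7130.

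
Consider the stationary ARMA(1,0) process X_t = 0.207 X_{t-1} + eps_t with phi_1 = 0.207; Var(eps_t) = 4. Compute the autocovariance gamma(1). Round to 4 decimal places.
\gamma(1) = 0.8651

Multiply the model equation by X_{t-k} and take expectations. With theta_0 = psi_0 = 1 and psi_j the MA(infinity) weights, this gives
  gamma(k) - sum_i phi_i gamma(k-i) = c_k,
  c_k = sigma^2 * sum_{j=k..q} theta_j psi_{j-k}   (c_k = 0 for k > q),
using gamma(-m) = gamma(m).
Pure AR (q = 0): c_0 = sigma^2 = 4, c_k = 0 for k >= 1.
Equations for k = 0 and k = 1 (AR order 1):
  gamma(0) = phi_1 gamma(1) + c_0
  gamma(1) = phi_1 gamma(0) + c_1
Substituting the second into the first: gamma(0) (1 - phi_1^2) = c_0 + phi_1 c_1, so
  gamma(0) = c_0 / (1 - phi_1^2) = 4 / (1 - (0.207)^2) = 4 / 0.957151 = 4.179069.
  gamma(1) = phi_1 gamma(0) = (0.207)(4.179069) = 0.865067.
Therefore gamma(1) = 0.8651 (to 4 decimal places).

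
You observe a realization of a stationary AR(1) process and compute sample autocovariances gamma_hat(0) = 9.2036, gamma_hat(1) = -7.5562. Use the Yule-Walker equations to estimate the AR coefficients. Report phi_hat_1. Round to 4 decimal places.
\hat\phi_{1} = -0.8210

The Yule-Walker equations for an AR(p) process read, in matrix form,
  Gamma_p phi = r_p,   with   (Gamma_p)_{ij} = gamma(|i - j|),
                       (r_p)_i = gamma(i),   i,j = 1..p.
Substitute the sample gammas (Toeplitz matrix and right-hand side of size 1):
  Gamma_p = [[9.2036]]
  r_p     = [-7.5562]
With p = 1 this is the single equation gamma(0) phi_1 = gamma(1):
  phi_hat_1 = gamma(1) / gamma(0) = -7.5562 / 9.2036 = -0.8210.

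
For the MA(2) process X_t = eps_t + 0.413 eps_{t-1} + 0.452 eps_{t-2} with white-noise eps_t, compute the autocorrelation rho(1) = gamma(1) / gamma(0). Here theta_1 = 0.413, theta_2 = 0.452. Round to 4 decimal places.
\rho(1) = 0.4362

For an MA(q) process with theta_0 = 1, the autocovariance is
  gamma(k) = sigma^2 * sum_{i=0..q-k} theta_i * theta_{i+k},
and rho(k) = gamma(k) / gamma(0). Sigma^2 cancels.
  numerator   = (1)*(0.413) + (0.413)*(0.452) = 0.599676.
  denominator = (1)^2 + (0.413)^2 + (0.452)^2 = 1.374873.
  rho(1) = 0.599676 / 1.374873 = 0.4362.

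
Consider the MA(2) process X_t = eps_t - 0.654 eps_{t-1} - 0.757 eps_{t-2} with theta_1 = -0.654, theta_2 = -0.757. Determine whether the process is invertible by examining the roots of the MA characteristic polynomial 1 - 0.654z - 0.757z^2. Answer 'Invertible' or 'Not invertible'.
\text{Not invertible}

The MA(q) characteristic polynomial is P(z) = 1 - 0.654z - 0.757z^2.
Invertibility requires all roots to lie outside the unit circle, i.e. |z| > 1 for every root.
Set 1 + (-0.654) z + (-0.757) z^2 = 0, i.e. a z^2 + b z + c = 0 with a = -0.757, b = -0.654, c = 1.
Discriminant D = b^2 - 4ac = (-0.654)^2 - 4*(-0.757)*1 = 0.427716 - (-3.028) = 3.455716.
D >= 0, so the roots are real: z = (-b +/- sqrt(D)) / (2a) = (0.654 +/- 1.858956) / (-1.514).
  z_1 = (0.654 + 1.858956) / (-1.514) = -1.6598,   |z_1| = 1.6598.
  z_2 = (0.654 - 1.858956) / (-1.514) = 0.7959,   |z_2| = 0.7959.
Moduli of all roots: 1.6598, 0.7959.
All moduli strictly greater than 1? No.
Verdict: Not invertible.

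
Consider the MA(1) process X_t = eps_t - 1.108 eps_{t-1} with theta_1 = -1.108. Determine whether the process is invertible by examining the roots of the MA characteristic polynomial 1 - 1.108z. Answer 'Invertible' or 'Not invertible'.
\text{Not invertible}

The MA(q) characteristic polynomial is P(z) = 1 - 1.108z.
Invertibility requires all roots to lie outside the unit circle, i.e. |z| > 1 for every root.
This is linear in z: 1 + (-1.108) z = 0  =>  z = -1/(-1.108) = 0.902527,  |z| = 0.902527.
Moduli of all roots: 0.9025.
All moduli strictly greater than 1? No.
Verdict: Not invertible.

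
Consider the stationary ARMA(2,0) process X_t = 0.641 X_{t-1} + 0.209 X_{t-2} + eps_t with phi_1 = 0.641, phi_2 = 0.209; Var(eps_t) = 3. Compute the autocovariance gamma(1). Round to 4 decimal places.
\gamma(1) = 7.4049

Multiply the model equation by X_{t-k} and take expectations. With theta_0 = psi_0 = 1 and psi_j the MA(infinity) weights, this gives
  gamma(k) - sum_i phi_i gamma(k-i) = c_k,
  c_k = sigma^2 * sum_{j=k..q} theta_j psi_{j-k}   (c_k = 0 for k > q),
using gamma(-m) = gamma(m).
Pure AR (q = 0): c_0 = sigma^2 = 3, c_k = 0 for k >= 1.
Equations for k = 0, 1, 2 (AR order 2, c_2 = 0):
  (E0) gamma(0) = phi_1 gamma(1) + phi_2 gamma(2) + c_0
  (E1) gamma(1) = phi_1 gamma(0) + phi_2 gamma(1) + c_1
  (E2) gamma(2) = phi_1 gamma(1) + phi_2 gamma(0)
From (E1): gamma(1) = A gamma(0) + B with
  A = phi_1 / (1 - phi_2) = 0.641 / 0.791 = 0.810367,   B = c_1 / (1 - phi_2) = 0 / 0.791 = 0.
Insert (E2) into (E0): gamma(0) (1 - phi_2^2) = phi_1 (1 + phi_2) gamma(1) + c_0.
  phi_1 (1 + phi_2) = (0.641)(1.209) = 0.774969,   1 - phi_2^2 = 0.956319.
Replace gamma(1) by A gamma(0) + B and collect gamma(0):
  gamma(0) [0.956319 - (0.774969)(0.810367)] = c_0 = 3
  gamma(0) * 0.32831 = 3
  gamma(0) = 3 / 0.32831 = 9.137706.
  gamma(1) = A gamma(0) = (0.810367)(9.137706) = 7.404892.
Therefore gamma(1) = 7.4049 (to 4 decimal places).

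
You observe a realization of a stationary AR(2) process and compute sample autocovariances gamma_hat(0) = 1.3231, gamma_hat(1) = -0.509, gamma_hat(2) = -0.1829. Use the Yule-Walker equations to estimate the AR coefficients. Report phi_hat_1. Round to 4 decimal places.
\hat\phi_{1} = -0.5139

The Yule-Walker equations for an AR(p) process read, in matrix form,
  Gamma_p phi = r_p,   with   (Gamma_p)_{ij} = gamma(|i - j|),
                       (r_p)_i = gamma(i),   i,j = 1..p.
Substitute the sample gammas (Toeplitz matrix and right-hand side of size 2):
  Gamma_p = [[1.3231, -0.509], [-0.509, 1.3231]]
  r_p     = [-0.509, -0.1829]
Written out:
  1.3231 phi_1 - 0.509 phi_2 = -0.509
  -0.509 phi_1 + 1.3231 phi_2 = -0.1829
Solve by Cramer's rule:
  det = gamma(0)^2 - gamma(1)^2 = (1.3231)^2 - (-0.509)^2 = 1.75059361 - 0.259081 = 1.49151261
  phi_hat_1 = [gamma(1) gamma(0) - gamma(1) gamma(2)] / det = [(-0.509)(1.3231) - (-0.509)(-0.1829)] / 1.49151261 = -0.766554 / 1.49151261 = -0.5139
  phi_hat_2 = [gamma(0) gamma(2) - gamma(1)^2] / det = [(1.3231)(-0.1829) - (-0.509)^2] / 1.49151261 = -0.50107599 / 1.49151261 = -0.336
So phi_hat = [-0.5139, -0.3360].
Therefore phi_hat_1 = -0.5139.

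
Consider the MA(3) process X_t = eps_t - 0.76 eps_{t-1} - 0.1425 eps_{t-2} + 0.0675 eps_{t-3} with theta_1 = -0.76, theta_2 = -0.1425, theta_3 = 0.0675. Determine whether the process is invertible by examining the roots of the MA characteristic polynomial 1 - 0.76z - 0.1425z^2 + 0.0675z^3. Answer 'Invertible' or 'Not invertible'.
\text{Invertible}

The MA(q) characteristic polynomial is P(z) = 1 - 0.76z - 0.1425z^2 + 0.0675z^3.
Invertibility requires all roots to lie outside the unit circle, i.e. |z| > 1 for every root.
Degree 3: look for a simple real root z0 first, then factor out (1 - z/z0) and solve the remaining quadratic.
Testing z0 = 4: P(4) = 1 + (-0.76)(4) + (-0.1425)(4)^2 + (0.0675)(4)^3
  = 1 + (-3.04) + (-2.28) + (4.32) = 0.  So z_0 = 4 is a root, |z_0| = 4.
Divide out the factor (1 - 0.25 z) = (1 - z/z0) (since 1/z0 = 0.25):
  P(z) = (1 - 0.25 z)(1 + (-0.51) z + (-0.27) z^2)
  [check: z-coef -0.51 - (0.25) = -0.76; z^2-coef -0.27 - (0.25)(-0.51) = -0.1425; z^3-coef -(0.25)(-0.27) = 0.0675.]
Remaining roots from the quadratic factor 1 + (-0.51) z + (-0.27) z^2:
  Set 1 + (-0.51) z + (-0.27) z^2 = 0, i.e. a z^2 + b z + c = 0 with a = -0.27, b = -0.51, c = 1.
  Discriminant D = b^2 - 4ac = (-0.51)^2 - 4*(-0.27)*1 = 0.2601 - (-1.08) = 1.3401.
  D >= 0, so the roots are real: z = (-b +/- sqrt(D)) / (2a) = (0.51 +/- 1.157627) / (-0.54).
    z_1 = (0.51 + 1.157627) / (-0.54) = -3.0882,   |z_1| = 3.0882.
    z_2 = (0.51 - 1.157627) / (-0.54) = 1.1993,   |z_2| = 1.1993.
Moduli of all roots: 4.0000, 3.0882, 1.1993.
All moduli strictly greater than 1? Yes.
Verdict: Invertible.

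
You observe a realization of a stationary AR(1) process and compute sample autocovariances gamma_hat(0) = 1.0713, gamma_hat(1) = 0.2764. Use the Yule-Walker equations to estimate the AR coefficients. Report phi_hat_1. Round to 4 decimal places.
\hat\phi_{1} = 0.2580

The Yule-Walker equations for an AR(p) process read, in matrix form,
  Gamma_p phi = r_p,   with   (Gamma_p)_{ij} = gamma(|i - j|),
                       (r_p)_i = gamma(i),   i,j = 1..p.
Substitute the sample gammas (Toeplitz matrix and right-hand side of size 1):
  Gamma_p = [[1.0713]]
  r_p     = [0.2764]
With p = 1 this is the single equation gamma(0) phi_1 = gamma(1):
  phi_hat_1 = gamma(1) / gamma(0) = 0.2764 / 1.0713 = 0.2580.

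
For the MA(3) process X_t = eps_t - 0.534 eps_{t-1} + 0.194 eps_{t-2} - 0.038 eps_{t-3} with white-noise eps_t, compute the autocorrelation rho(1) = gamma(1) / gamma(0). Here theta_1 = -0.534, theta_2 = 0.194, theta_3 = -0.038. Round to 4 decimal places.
\rho(1) = -0.4870

For an MA(q) process with theta_0 = 1, the autocovariance is
  gamma(k) = sigma^2 * sum_{i=0..q-k} theta_i * theta_{i+k},
and rho(k) = gamma(k) / gamma(0). Sigma^2 cancels.
  numerator   = (1)*(-0.534) + (-0.534)*(0.194) + (0.194)*(-0.038) = -0.644968.
  denominator = (1)^2 + (-0.534)^2 + (0.194)^2 + (-0.038)^2 = 1.324236.
  rho(1) = -0.644968 / 1.324236 = -0.4870.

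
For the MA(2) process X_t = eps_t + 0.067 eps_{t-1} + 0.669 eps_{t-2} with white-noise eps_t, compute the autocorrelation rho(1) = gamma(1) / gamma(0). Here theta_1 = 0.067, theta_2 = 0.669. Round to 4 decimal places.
\rho(1) = 0.0770

For an MA(q) process with theta_0 = 1, the autocovariance is
  gamma(k) = sigma^2 * sum_{i=0..q-k} theta_i * theta_{i+k},
and rho(k) = gamma(k) / gamma(0). Sigma^2 cancels.
  numerator   = (1)*(0.067) + (0.067)*(0.669) = 0.111823.
  denominator = (1)^2 + (0.067)^2 + (0.669)^2 = 1.45205.
  rho(1) = 0.111823 / 1.45205 = 0.0770.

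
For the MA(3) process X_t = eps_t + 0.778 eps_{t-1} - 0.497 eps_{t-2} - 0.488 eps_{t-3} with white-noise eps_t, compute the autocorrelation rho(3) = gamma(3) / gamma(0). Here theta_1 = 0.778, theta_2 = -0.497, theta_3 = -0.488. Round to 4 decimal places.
\rho(3) = -0.2334

For an MA(q) process with theta_0 = 1, the autocovariance is
  gamma(k) = sigma^2 * sum_{i=0..q-k} theta_i * theta_{i+k},
and rho(k) = gamma(k) / gamma(0). Sigma^2 cancels.
  numerator   = (1)*(-0.488) = -0.488.
  denominator = (1)^2 + (0.778)^2 + (-0.497)^2 + (-0.488)^2 = 2.090437.
  rho(3) = -0.488 / 2.090437 = -0.2334.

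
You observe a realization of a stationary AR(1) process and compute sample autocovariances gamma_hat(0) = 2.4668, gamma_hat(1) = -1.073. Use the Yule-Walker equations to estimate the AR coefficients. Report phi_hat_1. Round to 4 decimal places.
\hat\phi_{1} = -0.4350

The Yule-Walker equations for an AR(p) process read, in matrix form,
  Gamma_p phi = r_p,   with   (Gamma_p)_{ij} = gamma(|i - j|),
                       (r_p)_i = gamma(i),   i,j = 1..p.
Substitute the sample gammas (Toeplitz matrix and right-hand side of size 1):
  Gamma_p = [[2.4668]]
  r_p     = [-1.073]
With p = 1 this is the single equation gamma(0) phi_1 = gamma(1):
  phi_hat_1 = gamma(1) / gamma(0) = -1.073 / 2.4668 = -0.4350.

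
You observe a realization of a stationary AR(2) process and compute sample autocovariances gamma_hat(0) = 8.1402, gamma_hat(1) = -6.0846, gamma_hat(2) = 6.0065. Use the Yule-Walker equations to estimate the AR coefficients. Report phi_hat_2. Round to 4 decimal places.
\hat\phi_{2} = 0.4060

The Yule-Walker equations for an AR(p) process read, in matrix form,
  Gamma_p phi = r_p,   with   (Gamma_p)_{ij} = gamma(|i - j|),
                       (r_p)_i = gamma(i),   i,j = 1..p.
Substitute the sample gammas (Toeplitz matrix and right-hand side of size 2):
  Gamma_p = [[8.1402, -6.0846], [-6.0846, 8.1402]]
  r_p     = [-6.0846, 6.0065]
Written out:
  8.1402 phi_1 - 6.0846 phi_2 = -6.0846
  -6.0846 phi_1 + 8.1402 phi_2 = 6.0065
Solve by Cramer's rule:
  det = gamma(0)^2 - gamma(1)^2 = (8.1402)^2 - (-6.0846)^2 = 66.26285604 - 37.02235716 = 29.24049888
  phi_hat_1 = [gamma(1) gamma(0) - gamma(1) gamma(2)] / det = [(-6.0846)(8.1402) - (-6.0846)(6.0065)] / 29.24049888 = -12.98271102 / 29.24049888 = -0.444
  phi_hat_2 = [gamma(0) gamma(2) - gamma(1)^2] / det = [(8.1402)(6.0065) - (-6.0846)^2] / 29.24049888 = 11.87175414 / 29.24049888 = 0.406
So phi_hat = [-0.4440, 0.4060].
Therefore phi_hat_2 = 0.4060.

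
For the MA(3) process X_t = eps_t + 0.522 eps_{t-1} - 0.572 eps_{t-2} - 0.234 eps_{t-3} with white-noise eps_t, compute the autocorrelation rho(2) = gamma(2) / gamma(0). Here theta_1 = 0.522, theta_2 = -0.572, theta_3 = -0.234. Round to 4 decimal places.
\rho(2) = -0.4196

For an MA(q) process with theta_0 = 1, the autocovariance is
  gamma(k) = sigma^2 * sum_{i=0..q-k} theta_i * theta_{i+k},
and rho(k) = gamma(k) / gamma(0). Sigma^2 cancels.
  numerator   = (1)*(-0.572) + (0.522)*(-0.234) = -0.694148.
  denominator = (1)^2 + (0.522)^2 + (-0.572)^2 + (-0.234)^2 = 1.654424.
  rho(2) = -0.694148 / 1.654424 = -0.4196.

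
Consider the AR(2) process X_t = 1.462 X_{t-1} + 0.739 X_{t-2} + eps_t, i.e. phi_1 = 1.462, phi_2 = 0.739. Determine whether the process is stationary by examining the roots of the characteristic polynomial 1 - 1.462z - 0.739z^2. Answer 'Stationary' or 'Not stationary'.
\text{Not stationary}

The AR(p) characteristic polynomial is P(z) = 1 - 1.462z - 0.739z^2.
Stationarity requires all roots to lie outside the unit circle, i.e. |z| > 1 for every root.
Set 1 + (-1.462) z + (-0.739) z^2 = 0, i.e. a z^2 + b z + c = 0 with a = -0.739, b = -1.462, c = 1.
Discriminant D = b^2 - 4ac = (-1.462)^2 - 4*(-0.739)*1 = 2.137444 - (-2.956) = 5.093444.
D >= 0, so the roots are real: z = (-b +/- sqrt(D)) / (2a) = (1.462 +/- 2.256866) / (-1.478).
  z_1 = (1.462 + 2.256866) / (-1.478) = -2.5161,   |z_1| = 2.5161.
  z_2 = (1.462 - 2.256866) / (-1.478) = 0.5378,   |z_2| = 0.5378.
Moduli of all roots: 2.5161, 0.5378.
All moduli strictly greater than 1? No.
Verdict: Not stationary.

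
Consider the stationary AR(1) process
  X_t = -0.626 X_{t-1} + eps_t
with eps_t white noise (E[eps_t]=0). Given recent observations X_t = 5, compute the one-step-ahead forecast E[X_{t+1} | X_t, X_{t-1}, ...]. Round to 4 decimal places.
E[X_{t+1} \mid \mathcal F_t] = -3.1300

For an AR(p) model X_t = c + sum_i phi_i X_{t-i} + eps_t, the
one-step-ahead conditional mean is
  E[X_{t+1} | X_t, ...] = c + sum_i phi_i X_{t+1-i}.
Substitute known values:
  E[X_{t+1} | ...] = (-0.626) * (5)
                   = -3.1300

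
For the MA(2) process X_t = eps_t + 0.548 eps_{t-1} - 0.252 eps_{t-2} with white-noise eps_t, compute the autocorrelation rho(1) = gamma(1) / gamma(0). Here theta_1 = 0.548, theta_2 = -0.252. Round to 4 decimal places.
\rho(1) = 0.3006

For an MA(q) process with theta_0 = 1, the autocovariance is
  gamma(k) = sigma^2 * sum_{i=0..q-k} theta_i * theta_{i+k},
and rho(k) = gamma(k) / gamma(0). Sigma^2 cancels.
  numerator   = (1)*(0.548) + (0.548)*(-0.252) = 0.409904.
  denominator = (1)^2 + (0.548)^2 + (-0.252)^2 = 1.363808.
  rho(1) = 0.409904 / 1.363808 = 0.3006.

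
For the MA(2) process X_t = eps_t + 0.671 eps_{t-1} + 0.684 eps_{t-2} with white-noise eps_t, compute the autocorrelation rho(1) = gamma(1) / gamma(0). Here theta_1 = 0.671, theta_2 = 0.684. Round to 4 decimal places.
\rho(1) = 0.5891

For an MA(q) process with theta_0 = 1, the autocovariance is
  gamma(k) = sigma^2 * sum_{i=0..q-k} theta_i * theta_{i+k},
and rho(k) = gamma(k) / gamma(0). Sigma^2 cancels.
  numerator   = (1)*(0.671) + (0.671)*(0.684) = 1.129964.
  denominator = (1)^2 + (0.671)^2 + (0.684)^2 = 1.918097.
  rho(1) = 1.129964 / 1.918097 = 0.5891.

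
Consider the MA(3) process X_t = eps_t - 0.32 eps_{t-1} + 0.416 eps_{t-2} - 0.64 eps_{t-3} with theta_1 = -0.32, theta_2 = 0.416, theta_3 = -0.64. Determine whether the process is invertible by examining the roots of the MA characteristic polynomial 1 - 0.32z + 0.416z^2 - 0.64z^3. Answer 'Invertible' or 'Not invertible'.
\text{Invertible}

The MA(q) characteristic polynomial is P(z) = 1 - 0.32z + 0.416z^2 - 0.64z^3.
Invertibility requires all roots to lie outside the unit circle, i.e. |z| > 1 for every root.
Degree 3: look for a simple real root z0 first, then factor out (1 - z/z0) and solve the remaining quadratic.
Testing z0 = 1.25: P(1.25) = 1 + (-0.32)(1.25) + (0.416)(1.25)^2 + (-0.64)(1.25)^3
  = 1 + (-0.4) + (0.65) + (-1.25) = 0.  So z_0 = 1.25 is a root, |z_0| = 1.25.
Divide out the factor (1 - 0.8 z) = (1 - z/z0) (since 1/z0 = 0.8):
  P(z) = (1 - 0.8 z)(1 + (0.48) z + (0.8) z^2)
  [check: z-coef 0.48 - (0.8) = -0.32; z^2-coef 0.8 - (0.8)(0.48) = 0.416; z^3-coef -(0.8)(0.8) = -0.64.]
Remaining roots from the quadratic factor 1 + (0.48) z + (0.8) z^2:
  Set 1 + (0.48) z + (0.8) z^2 = 0, i.e. a z^2 + b z + c = 0 with a = 0.8, b = 0.48, c = 1.
  Discriminant D = b^2 - 4ac = (0.48)^2 - 4*(0.8)*1 = 0.2304 - (3.2) = -2.9696.
  D < 0, so the roots are the complex-conjugate pair z = (-b +/- i sqrt(-D)) / (2a) = -0.3 +/- 1.077i.
  For a conjugate pair |z|^2 = z * conj(z) = (product of roots) = c/a = 1/(0.8) = 1.25, so |z| = sqrt(1.25) = 1.118 for both roots.
Moduli of all roots: 1.2500, 1.1180, 1.1180.
All moduli strictly greater than 1? Yes.
Verdict: Invertible.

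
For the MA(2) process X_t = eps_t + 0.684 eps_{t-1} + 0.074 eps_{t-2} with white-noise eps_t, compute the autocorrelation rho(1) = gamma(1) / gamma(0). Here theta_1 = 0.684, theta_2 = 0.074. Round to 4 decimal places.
\rho(1) = 0.4986

For an MA(q) process with theta_0 = 1, the autocovariance is
  gamma(k) = sigma^2 * sum_{i=0..q-k} theta_i * theta_{i+k},
and rho(k) = gamma(k) / gamma(0). Sigma^2 cancels.
  numerator   = (1)*(0.684) + (0.684)*(0.074) = 0.734616.
  denominator = (1)^2 + (0.684)^2 + (0.074)^2 = 1.473332.
  rho(1) = 0.734616 / 1.473332 = 0.4986.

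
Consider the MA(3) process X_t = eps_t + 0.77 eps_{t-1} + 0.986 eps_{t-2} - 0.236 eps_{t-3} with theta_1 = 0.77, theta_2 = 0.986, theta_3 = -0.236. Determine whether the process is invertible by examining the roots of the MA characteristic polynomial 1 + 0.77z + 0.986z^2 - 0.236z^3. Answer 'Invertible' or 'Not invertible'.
\text{Not invertible}

The MA(q) characteristic polynomial is P(z) = 1 + 0.77z + 0.986z^2 - 0.236z^3.
Invertibility requires all roots to lie outside the unit circle, i.e. |z| > 1 for every root.
Degree 3: look for a simple real root z0 first, then factor out (1 - z/z0) and solve the remaining quadratic.
Testing z0 = 5: P(5) = 1 + (0.77)(5) + (0.986)(5)^2 + (-0.236)(5)^3
  = 1 + (3.85) + (24.65) + (-29.5) = 0.  So z_0 = 5 is a root, |z_0| = 5.
Divide out the factor (1 - 0.2 z) = (1 - z/z0) (since 1/z0 = 0.2):
  P(z) = (1 - 0.2 z)(1 + (0.97) z + (1.18) z^2)
  [check: z-coef 0.97 - (0.2) = 0.77; z^2-coef 1.18 - (0.2)(0.97) = 0.986; z^3-coef -(0.2)(1.18) = -0.236.]
Remaining roots from the quadratic factor 1 + (0.97) z + (1.18) z^2:
  Set 1 + (0.97) z + (1.18) z^2 = 0, i.e. a z^2 + b z + c = 0 with a = 1.18, b = 0.97, c = 1.
  Discriminant D = b^2 - 4ac = (0.97)^2 - 4*(1.18)*1 = 0.9409 - (4.72) = -3.7791.
  D < 0, so the roots are the complex-conjugate pair z = (-b +/- i sqrt(-D)) / (2a) = -0.411 +/- 0.8237i.
  For a conjugate pair |z|^2 = z * conj(z) = (product of roots) = c/a = 1/(1.18) = 0.847458, so |z| = sqrt(0.847458) = 0.9206 for both roots.
Moduli of all roots: 5.0000, 0.9206, 0.9206.
All moduli strictly greater than 1? No.
Verdict: Not invertible.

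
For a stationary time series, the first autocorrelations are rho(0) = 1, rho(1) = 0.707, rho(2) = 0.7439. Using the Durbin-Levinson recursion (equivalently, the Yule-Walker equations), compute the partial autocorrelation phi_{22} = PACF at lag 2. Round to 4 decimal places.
\phi_{22} = 0.4880

The PACF at lag k is phi_{kk}, the last component of the solution
to the Yule-Walker system G_k phi = r_k where
  (G_k)_{ij} = rho(|i - j|), (r_k)_i = rho(i), i,j = 1..k.
Equivalently, Durbin-Levinson gives phi_{kk} iteratively:
  phi_{11} = rho(1)
  phi_{kk} = [rho(k) - sum_{j=1..k-1} phi_{k-1,j} rho(k-j)]
            / [1 - sum_{j=1..k-1} phi_{k-1,j} rho(j)],
  phi_{k,j} = phi_{k-1,j} - phi_{kk} phi_{k-1,k-j},  j = 1..k-1.
Step k = 1:
  phi_11 = rho(1) = 0.707.
Step k = 2:
  phi_22 = [rho(2) - phi_11 rho(1)] / [1 - phi_11 rho(1)] = [0.7439 - (0.707)(0.707)] / [1 - (0.707)(0.707)]
         = 0.244051 / 0.500151 = 0.488.
Therefore phi_{22} = 0.4880.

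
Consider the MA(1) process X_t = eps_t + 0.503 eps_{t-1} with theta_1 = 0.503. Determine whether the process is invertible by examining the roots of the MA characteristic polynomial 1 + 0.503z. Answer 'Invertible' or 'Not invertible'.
\text{Invertible}

The MA(q) characteristic polynomial is P(z) = 1 + 0.503z.
Invertibility requires all roots to lie outside the unit circle, i.e. |z| > 1 for every root.
This is linear in z: 1 + (0.503) z = 0  =>  z = -1/(0.503) = -1.988072,  |z| = 1.988072.
Moduli of all roots: 1.9881.
All moduli strictly greater than 1? Yes.
Verdict: Invertible.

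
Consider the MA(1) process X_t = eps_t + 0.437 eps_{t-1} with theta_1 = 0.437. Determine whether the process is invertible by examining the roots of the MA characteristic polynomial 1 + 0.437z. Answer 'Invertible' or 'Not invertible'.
\text{Invertible}

The MA(q) characteristic polynomial is P(z) = 1 + 0.437z.
Invertibility requires all roots to lie outside the unit circle, i.e. |z| > 1 for every root.
This is linear in z: 1 + (0.437) z = 0  =>  z = -1/(0.437) = -2.28833,  |z| = 2.28833.
Moduli of all roots: 2.2883.
All moduli strictly greater than 1? Yes.
Verdict: Invertible.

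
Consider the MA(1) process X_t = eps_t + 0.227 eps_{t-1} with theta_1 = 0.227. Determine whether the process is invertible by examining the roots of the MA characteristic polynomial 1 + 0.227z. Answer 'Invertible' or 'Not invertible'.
\text{Invertible}

The MA(q) characteristic polynomial is P(z) = 1 + 0.227z.
Invertibility requires all roots to lie outside the unit circle, i.e. |z| > 1 for every root.
This is linear in z: 1 + (0.227) z = 0  =>  z = -1/(0.227) = -4.405286,  |z| = 4.405286.
Moduli of all roots: 4.4053.
All moduli strictly greater than 1? Yes.
Verdict: Invertible.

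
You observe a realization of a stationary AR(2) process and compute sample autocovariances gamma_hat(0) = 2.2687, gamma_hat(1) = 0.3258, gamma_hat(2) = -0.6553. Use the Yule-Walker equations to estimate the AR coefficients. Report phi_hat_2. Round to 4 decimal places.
\hat\phi_{2} = -0.3160

The Yule-Walker equations for an AR(p) process read, in matrix form,
  Gamma_p phi = r_p,   with   (Gamma_p)_{ij} = gamma(|i - j|),
                       (r_p)_i = gamma(i),   i,j = 1..p.
Substitute the sample gammas (Toeplitz matrix and right-hand side of size 2):
  Gamma_p = [[2.2687, 0.3258], [0.3258, 2.2687]]
  r_p     = [0.3258, -0.6553]
Written out:
  2.2687 phi_1 + 0.3258 phi_2 = 0.3258
  0.3258 phi_1 + 2.2687 phi_2 = -0.6553
Solve by Cramer's rule:
  det = gamma(0)^2 - gamma(1)^2 = (2.2687)^2 - (0.3258)^2 = 5.14699969 - 0.10614564 = 5.04085405
  phi_hat_1 = [gamma(1) gamma(0) - gamma(1) gamma(2)] / det = [(0.3258)(2.2687) - (0.3258)(-0.6553)] / 5.04085405 = 0.9526392 / 5.04085405 = 0.189
  phi_hat_2 = [gamma(0) gamma(2) - gamma(1)^2] / det = [(2.2687)(-0.6553) - (0.3258)^2] / 5.04085405 = -1.59282475 / 5.04085405 = -0.316
So phi_hat = [0.1890, -0.3160].
Therefore phi_hat_2 = -0.3160.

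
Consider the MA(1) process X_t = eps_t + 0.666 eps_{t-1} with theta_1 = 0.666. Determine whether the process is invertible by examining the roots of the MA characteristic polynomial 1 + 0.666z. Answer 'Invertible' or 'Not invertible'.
\text{Invertible}

The MA(q) characteristic polynomial is P(z) = 1 + 0.666z.
Invertibility requires all roots to lie outside the unit circle, i.e. |z| > 1 for every root.
This is linear in z: 1 + (0.666) z = 0  =>  z = -1/(0.666) = -1.501502,  |z| = 1.501502.
Moduli of all roots: 1.5015.
All moduli strictly greater than 1? Yes.
Verdict: Invertible.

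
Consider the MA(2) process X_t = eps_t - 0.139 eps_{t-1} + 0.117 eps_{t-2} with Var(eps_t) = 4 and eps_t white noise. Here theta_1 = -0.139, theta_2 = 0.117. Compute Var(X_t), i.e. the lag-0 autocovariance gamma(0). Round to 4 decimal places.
\gamma(0) = 4.1320

For an MA(q) process X_t = eps_t + sum_i theta_i eps_{t-i} with
Var(eps_t) = sigma^2, the variance is
  gamma(0) = sigma^2 * (1 + sum_i theta_i^2).
  sum_i theta_i^2 = (-0.139)^2 + (0.117)^2 = 0.019321 + 0.013689 = 0.03301.
  gamma(0) = 4 * (1 + 0.03301) = 4 * 1.03301 = 4.13204, which rounds to 4.1320.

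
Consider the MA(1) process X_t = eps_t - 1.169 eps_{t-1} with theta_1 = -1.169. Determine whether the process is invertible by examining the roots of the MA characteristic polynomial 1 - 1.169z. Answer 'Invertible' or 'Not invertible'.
\text{Not invertible}

The MA(q) characteristic polynomial is P(z) = 1 - 1.169z.
Invertibility requires all roots to lie outside the unit circle, i.e. |z| > 1 for every root.
This is linear in z: 1 + (-1.169) z = 0  =>  z = -1/(-1.169) = 0.855432,  |z| = 0.855432.
Moduli of all roots: 0.8554.
All moduli strictly greater than 1? No.
Verdict: Not invertible.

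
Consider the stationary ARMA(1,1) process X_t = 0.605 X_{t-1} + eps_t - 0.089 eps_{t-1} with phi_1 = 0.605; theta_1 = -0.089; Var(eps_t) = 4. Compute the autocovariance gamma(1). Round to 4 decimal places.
\gamma(1) = 3.0803

Multiply the model equation by X_{t-k} and take expectations. With theta_0 = psi_0 = 1 and psi_j the MA(infinity) weights, this gives
  gamma(k) - sum_i phi_i gamma(k-i) = c_k,
  c_k = sigma^2 * sum_{j=k..q} theta_j psi_{j-k}   (c_k = 0 for k > q),
using gamma(-m) = gamma(m).
psi-weights needed (psi_j = theta_j + sum_i phi_i psi_{j-i}):
  psi_1 = theta_1 + phi_1 = -0.089 + (0.605) = 0.516
Right-hand sides:
  c_0 = sigma^2 (1 + theta_1 psi_1) = 4 * (1 + (-0.089)(0.516)) = 4 * 0.954076 = 3.816304
  c_1 = sigma^2 theta_1 = 4 * (-0.089) = -0.356
  c_2 = 0
Equations for k = 0 and k = 1 (AR order 1):
  gamma(0) = phi_1 gamma(1) + c_0
  gamma(1) = phi_1 gamma(0) + c_1
Substituting the second into the first: gamma(0) (1 - phi_1^2) = c_0 + phi_1 c_1, so
  gamma(0) = (c_0 + phi_1 c_1) / (1 - phi_1^2) = (3.816304 + (0.605)(-0.356)) / (1 - (0.605)^2) = 3.600924 / 0.633975 = 5.679915.
  gamma(1) = phi_1 gamma(0) + c_1 = (0.605)(5.679915) + (-0.356) = 3.080348.
Therefore gamma(1) = 3.0803 (to 4 decimal places).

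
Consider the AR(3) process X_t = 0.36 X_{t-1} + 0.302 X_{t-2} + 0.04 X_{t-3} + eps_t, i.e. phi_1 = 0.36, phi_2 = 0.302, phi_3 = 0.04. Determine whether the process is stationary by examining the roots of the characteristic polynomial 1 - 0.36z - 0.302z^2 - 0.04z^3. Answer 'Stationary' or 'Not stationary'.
\text{Stationary}

The AR(p) characteristic polynomial is P(z) = 1 - 0.36z - 0.302z^2 - 0.04z^3.
Stationarity requires all roots to lie outside the unit circle, i.e. |z| > 1 for every root.
Degree 3: look for a simple real root z0 first, then factor out (1 - z/z0) and solve the remaining quadratic.
Testing z0 = 1.25: P(1.25) = 1 + (-0.36)(1.25) + (-0.302)(1.25)^2 + (-0.04)(1.25)^3
  = 1 + (-0.45) + (-0.471875) + (-0.078125) = 0.  So z_0 = 1.25 is a root, |z_0| = 1.25.
Divide out the factor (1 - 0.8 z) = (1 - z/z0) (since 1/z0 = 0.8):
  P(z) = (1 - 0.8 z)(1 + (0.44) z + (0.05) z^2)
  [check: z-coef 0.44 - (0.8) = -0.36; z^2-coef 0.05 - (0.8)(0.44) = -0.302; z^3-coef -(0.8)(0.05) = -0.04.]
Remaining roots from the quadratic factor 1 + (0.44) z + (0.05) z^2:
  Set 1 + (0.44) z + (0.05) z^2 = 0, i.e. a z^2 + b z + c = 0 with a = 0.05, b = 0.44, c = 1.
  Discriminant D = b^2 - 4ac = (0.44)^2 - 4*(0.05)*1 = 0.1936 - (0.2) = -0.0064.
  D < 0, so the roots are the complex-conjugate pair z = (-b +/- i sqrt(-D)) / (2a) = -4.4 +/- 0.8i.
  For a conjugate pair |z|^2 = z * conj(z) = (product of roots) = c/a = 1/(0.05) = 20, so |z| = sqrt(20) = 4.4721 for both roots.
Moduli of all roots: 1.2500, 4.4721, 4.4721.
All moduli strictly greater than 1? Yes.
Verdict: Stationary.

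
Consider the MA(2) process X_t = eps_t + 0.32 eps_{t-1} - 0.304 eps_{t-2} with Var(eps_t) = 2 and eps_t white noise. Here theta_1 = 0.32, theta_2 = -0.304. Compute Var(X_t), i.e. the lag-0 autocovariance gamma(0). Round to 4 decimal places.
\gamma(0) = 2.3896

For an MA(q) process X_t = eps_t + sum_i theta_i eps_{t-i} with
Var(eps_t) = sigma^2, the variance is
  gamma(0) = sigma^2 * (1 + sum_i theta_i^2).
  sum_i theta_i^2 = (0.32)^2 + (-0.304)^2 = 0.1024 + 0.092416 = 0.194816.
  gamma(0) = 2 * (1 + 0.194816) = 2 * 1.194816 = 2.389632, which rounds to 2.3896.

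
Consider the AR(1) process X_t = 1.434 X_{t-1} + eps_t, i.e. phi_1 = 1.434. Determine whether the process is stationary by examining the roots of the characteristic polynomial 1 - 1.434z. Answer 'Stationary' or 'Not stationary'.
\text{Not stationary}

The AR(p) characteristic polynomial is P(z) = 1 - 1.434z.
Stationarity requires all roots to lie outside the unit circle, i.e. |z| > 1 for every root.
This is linear in z: 1 + (-1.434) z = 0  =>  z = -1/(-1.434) = 0.69735,  |z| = 0.69735.
Moduli of all roots: 0.6974.
All moduli strictly greater than 1? No.
Verdict: Not stationary.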